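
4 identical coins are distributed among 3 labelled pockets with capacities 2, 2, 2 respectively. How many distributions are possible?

Without the upper bounds there are C(6,2) = 15 ways to split 4 among 3 pockets.
Subtract solutions that violate a single cap (substitute x_i' = x_i − (cap_i+1)): x_1 ≥ 3 gives C(3,2) = 3; x_2 ≥ 3 gives C(3,2) = 3; x_3 ≥ 3 gives C(3,2) = 3. Together 9.
No two caps can be exceeded simultaneously, so the pair terms are all 0.
By inclusion–exclusion the count is 15 − 9 + 0 = 6.

6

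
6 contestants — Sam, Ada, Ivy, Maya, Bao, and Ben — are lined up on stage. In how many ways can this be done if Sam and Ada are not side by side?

There are 6! = 720 arrangements in all. If Sam and Ada are adjacent, merging them into one block gives 2·(5)! = 240 arrangements.
So 720 − 240 = 480 arrangements keep them apart.

480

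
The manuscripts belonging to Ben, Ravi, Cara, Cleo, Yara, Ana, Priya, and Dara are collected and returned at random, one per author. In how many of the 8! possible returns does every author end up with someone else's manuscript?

This is the derangement count D_8: permutations of 8 items with no fixed point.
By inclusion–exclusion this is Σ_{j=0}^{8} (−1)^j C(8,j)·(8−j)!.
Computing: 40320 − 40320 + 20160 − 6720 + 1680 − 336 + 56 − 8 + 1 = 14833.

14833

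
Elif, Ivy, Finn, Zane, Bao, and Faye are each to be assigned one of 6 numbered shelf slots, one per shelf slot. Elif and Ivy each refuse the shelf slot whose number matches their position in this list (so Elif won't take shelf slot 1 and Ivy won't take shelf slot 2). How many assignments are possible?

Let Aᵢ (for i ∈ {1, 2}) be the placements that put person i in their forbidden shelf slot. Any j of these fix j positions, leaving (6−j)! ways to fill the rest, and there are C(2,j) ways to pick which j.
By inclusion–exclusion, the number of valid placements is Σ_{j=0}^{2} (−1)^j C(2,j)·(6−j)!.
Computing: 720 − 240 + 24 = 504.

504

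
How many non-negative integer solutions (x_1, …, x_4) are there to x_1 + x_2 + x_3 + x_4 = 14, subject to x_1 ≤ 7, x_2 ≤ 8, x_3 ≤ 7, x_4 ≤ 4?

Without the upper bounds there are C(17,3) = 680 ways to split 14 among 4 variables.
Subtract solutions that violate a single cap (substitute x_i' = x_i − (cap_i+1)): x_1 ≥ 8 gives C(9,3) = 84; x_2 ≥ 9 gives C(8,3) = 56; x_3 ≥ 8 gives C(9,3) = 84; x_4 ≥ 5 gives C(12,3) = 220. Together 444.
Add back pairs where two caps are both exceeded: 0 + 0 + 4 + 0 + 1 + 4 = 9.
By inclusion–exclusion the count is 680 − 444 + 9 = 245.

245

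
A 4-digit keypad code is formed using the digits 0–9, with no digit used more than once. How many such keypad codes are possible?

5040

This is a permutation of 4 out of 10: P(10,4) = 10!/6!.
That product is 10 × 9 × 8 × 7 = 5040.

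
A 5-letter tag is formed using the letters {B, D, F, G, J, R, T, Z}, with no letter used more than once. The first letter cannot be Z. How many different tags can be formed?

The first letter has 8−1 = 7 choices (anything except Z).
The remaining 4 letters are filled from the other 7 symbols without repetition: 7 × 6 × 5 × 4 = 840.
Total: 7 × 840 = 5880.

5880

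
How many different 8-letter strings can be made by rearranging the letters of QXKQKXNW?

Letter multiplicities in QXKQKXNW: K×2, N×1, Q×2, W×1, X×2.
Dividing 8! = 40320 by 2!·2!·2! = 8 for the repeated letters gives 5040.

5040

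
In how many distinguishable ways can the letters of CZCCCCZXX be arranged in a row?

CZCCCCZXX has 9 letters with C appearing 5 times, X appearing twice, and Z appearing twice.
The number of distinct arrangements is 9!/(5!·2!·2!) = 362880/480 = 756.

756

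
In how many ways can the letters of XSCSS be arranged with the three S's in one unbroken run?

6

Treat the 3 copies of S as a single block. The multiset to arrange is then {SSS, C, X}, 3 items in all.
All 3 items are distinct, so there are (3)! = 6 arrangements.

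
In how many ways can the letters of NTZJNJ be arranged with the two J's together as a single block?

Treat the 2 copies of J as a single block. The multiset to arrange is then {JJ, N, N, T, Z}, 5 items in all.
That gives (5)!/(2!) = 60 arrangements.

60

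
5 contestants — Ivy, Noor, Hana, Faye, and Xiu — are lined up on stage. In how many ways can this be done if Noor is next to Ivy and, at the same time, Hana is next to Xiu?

Treat {Noor,Ivy} as one block (2 orders) and {Hana,Xiu} as another (2 orders).
That leaves 3 units to arrange: 2 × 2 × 3! = 4 × 6 = 24.

24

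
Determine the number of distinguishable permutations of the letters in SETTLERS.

Letter multiplicities in SETTLERS: E×2, L×1, R×1, S×2, T×2.
So there are 8! / (2!·2!·2!) = 5040 distinguishable arrangements.

5040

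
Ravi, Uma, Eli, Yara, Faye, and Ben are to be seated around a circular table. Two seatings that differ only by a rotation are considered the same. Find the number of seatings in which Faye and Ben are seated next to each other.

Glue Faye and Ben into a block (2 internal orders). Seating 5 units around a circle gives (4)! arrangements.
So 2 × (4)! = 2 × 24 = 48.

48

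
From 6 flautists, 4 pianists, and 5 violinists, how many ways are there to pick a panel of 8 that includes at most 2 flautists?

Split by how many flautists are chosen (0 through 2).
Sum: C(6,0)·C(9,8) + C(6,1)·C(9,7) + C(6,2)·C(9,6) = 9 + 216 + 1260 = 1485.

1485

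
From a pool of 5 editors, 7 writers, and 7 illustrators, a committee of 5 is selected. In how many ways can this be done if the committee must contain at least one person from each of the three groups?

Total 5-person selections from all 19: C(19,5) = 11628.
Selections missing a whole group: no editors → C(14,5) = 2002; no writers → C(12,5) = 792; no illustrators → C(12,5) = 792.
Add back selections omitting two groups (i.e. drawn from a single group): C(5,5) + C(7,5) + C(7,5) = 43.
By inclusion–exclusion: 11628 − 3586 + 43 = 8085.

8085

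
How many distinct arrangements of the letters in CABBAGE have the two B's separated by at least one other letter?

900

There are 7!/(2!·2!) = 1260 arrangements of CABBAGE in total.
If the two B's are adjacent, glue them into one block, leaving 6 items to arrange: (6)!/(2!) = 360 ways.
Hence 1260 − 360 = 900.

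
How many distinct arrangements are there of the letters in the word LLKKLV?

60

The 6 letters of LLKKLV have repeats: K appearing twice and L appearing 3 times.
The number of distinct arrangements is 6!/(3!·2!) = 720/12 = 60.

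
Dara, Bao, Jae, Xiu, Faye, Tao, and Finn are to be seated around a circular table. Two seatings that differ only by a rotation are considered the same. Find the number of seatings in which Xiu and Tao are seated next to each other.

Glue Xiu and Tao into a block (2 internal orders). Seating 6 units around a circle gives (5)! arrangements.
So 2 × (5)! = 2 × 120 = 240.

240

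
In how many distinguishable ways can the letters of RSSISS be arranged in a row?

Letter multiplicities in RSSISS: I×1, R×1, S×4.
So there are 6! / (4!) = 30 distinguishable arrangements.

30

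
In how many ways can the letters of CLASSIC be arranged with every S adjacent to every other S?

360

Treat the 2 copies of S as a single block. The multiset to arrange is then {SS, A, C, C, I, L}, 6 items in all.
That gives (6)!/(2!) = 360 arrangements.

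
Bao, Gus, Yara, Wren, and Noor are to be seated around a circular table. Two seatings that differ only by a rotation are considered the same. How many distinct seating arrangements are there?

24

Fix one person's seat to break rotational symmetry; the remaining 4 people can be arranged in (4)! = 24 ways.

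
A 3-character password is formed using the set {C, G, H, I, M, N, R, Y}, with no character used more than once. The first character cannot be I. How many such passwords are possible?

The first character has 8−1 = 7 choices (anything except I).
The remaining 2 characters are filled from the other 7 symbols without repetition: 7 × 6 = 42.
Total: 7 × 42 = 294.

294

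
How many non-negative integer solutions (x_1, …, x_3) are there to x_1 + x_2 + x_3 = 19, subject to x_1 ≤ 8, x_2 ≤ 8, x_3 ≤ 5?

Ignoring the caps, the number of non-negative solutions to x_1+…+x_3 = 19 is C(21,2) = 210.
Subtract solutions that violate a single cap (substitute x_i' = x_i − (cap_i+1)): x_1 ≥ 9 gives C(12,2) = 66; x_2 ≥ 9 gives C(12,2) = 66; x_3 ≥ 6 gives C(15,2) = 105. Together 237.
Add back pairs where two caps are both exceeded: 3 + 15 + 15 = 33.
By inclusion–exclusion the count is 210 − 237 + 33 = 6.

6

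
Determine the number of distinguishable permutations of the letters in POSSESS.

The 7 letters of POSSESS have repeats: S appearing 4 times.
The number of distinct arrangements is 7!/(4!) = 5040/24 = 210.

210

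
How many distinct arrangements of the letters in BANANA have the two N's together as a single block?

20

Treat the 2 copies of N as a single block. The multiset to arrange is then {NN, A, A, A, B}, 5 items in all.
That gives (5)!/(3!) = 20 arrangements.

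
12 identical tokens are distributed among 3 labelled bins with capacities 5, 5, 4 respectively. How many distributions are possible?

Ignoring the caps, the number of non-negative solutions to x_1+…+x_3 = 12 is C(14,2) = 91.
Subtract solutions that violate a single cap (substitute x_i' = x_i − (cap_i+1)): x_1 ≥ 6 gives C(8,2) = 28; x_2 ≥ 6 gives C(8,2) = 28; x_3 ≥ 5 gives C(9,2) = 36. Together 92.
Add back pairs where two caps are both exceeded: 1 + 3 + 3 = 7.
By inclusion–exclusion the count is 91 − 92 + 7 = 6.

6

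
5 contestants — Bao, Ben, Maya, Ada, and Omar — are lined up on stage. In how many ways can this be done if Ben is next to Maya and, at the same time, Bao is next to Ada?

24

Treat {Ben,Maya} as one block (2 orders) and {Bao,Ada} as another (2 orders).
That leaves 3 units to arrange: 2 × 2 × 3! = 4 × 6 = 24.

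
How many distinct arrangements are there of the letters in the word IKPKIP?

90

Letter multiplicities in IKPKIP: I×2, K×2, P×2.
So there are 6! / (2!·2!·2!) = 90 distinguishable arrangements.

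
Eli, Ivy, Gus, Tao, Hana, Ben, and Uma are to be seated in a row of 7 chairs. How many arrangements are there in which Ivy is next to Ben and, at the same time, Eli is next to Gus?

480

Treat {Ivy,Ben} as one block (2 orders) and {Eli,Gus} as another (2 orders).
That leaves 5 units to arrange: 2 × 2 × 5! = 4 × 120 = 480.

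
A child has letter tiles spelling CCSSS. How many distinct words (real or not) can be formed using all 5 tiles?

10

The 5 letters of CCSSS have repeats: C appearing twice and S appearing 3 times.
So there are 5! / (3!·2!) = 10 distinguishable arrangements.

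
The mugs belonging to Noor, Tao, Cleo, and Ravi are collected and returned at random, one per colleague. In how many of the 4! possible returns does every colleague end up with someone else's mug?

9

This is the derangement count D_4: permutations of 4 items with no fixed point.
By inclusion–exclusion this is Σ_{j=0}^{4} (−1)^j C(4,j)·(4−j)!.
Computing: 24 − 24 + 12 − 4 + 1 = 9.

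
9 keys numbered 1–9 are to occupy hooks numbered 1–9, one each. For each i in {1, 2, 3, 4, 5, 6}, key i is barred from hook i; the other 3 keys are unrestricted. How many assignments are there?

Let Aᵢ (for 1 ≤ i ≤ 6) be the placements that put key i in its forbidden hook. Any j of these fix j positions, leaving (9−j)! ways to fill the rest, and there are C(6,j) ways to pick which j.
By inclusion–exclusion, the number of valid placements is Σ_{j=0}^{6} (−1)^j C(6,j)·(9−j)!.
Computing: 362880 − 241920 + 75600 − 14400 + 1800 − 144 + 6 = 183822.

183822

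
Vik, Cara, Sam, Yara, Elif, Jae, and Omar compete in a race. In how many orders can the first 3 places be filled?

There are 7 choices for 1st place, 6 for 2nd, and 5 for 3rd.
That gives 7 × 6 × 5 = 210.

210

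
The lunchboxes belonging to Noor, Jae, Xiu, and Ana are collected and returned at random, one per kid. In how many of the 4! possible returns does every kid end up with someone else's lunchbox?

9

This is the derangement count D_4: permutations of 4 items with no fixed point.
By inclusion–exclusion this is Σ_{j=0}^{4} (−1)^j C(4,j)·(4−j)!.
Computing: 24 − 24 + 12 − 4 + 1 = 9.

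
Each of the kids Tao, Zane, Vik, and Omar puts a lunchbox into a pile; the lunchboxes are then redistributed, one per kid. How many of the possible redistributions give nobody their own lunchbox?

Count assignments avoiding every fixed point. For any j of the 4 kids fixed to their own lunchbox, the other 4−j can be arranged in (4−j)! ways.
By inclusion–exclusion this is Σ_{j=0}^{4} (−1)^j C(4,j)·(4−j)!.
Computing: 24 − 24 + 12 − 4 + 1 = 9.

9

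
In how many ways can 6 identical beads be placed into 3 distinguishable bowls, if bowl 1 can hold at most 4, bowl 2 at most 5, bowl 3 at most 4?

Without the upper bounds there are C(8,2) = 28 ways to split 6 among 3 bowls.
Subtract solutions that violate a single cap (substitute x_i' = x_i − (cap_i+1)): x_1 ≥ 5 gives C(3,2) = 3; x_2 ≥ 6 gives C(2,2) = 1; x_3 ≥ 5 gives C(3,2) = 3. Together 7.
No two caps can be exceeded simultaneously, so the pair terms are all 0.
By inclusion–exclusion the count is 28 − 7 + 0 = 21.

21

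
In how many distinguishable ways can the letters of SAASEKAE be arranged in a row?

1680

SAASEKAE has 8 letters with A appearing 3 times, E appearing twice, and S appearing twice.
So there are 8! / (3!·2!·2!) = 1680 distinguishable arrangements.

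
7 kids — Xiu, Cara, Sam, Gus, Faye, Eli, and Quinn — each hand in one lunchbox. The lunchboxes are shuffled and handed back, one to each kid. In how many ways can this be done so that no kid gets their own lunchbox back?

Let Aᵢ be the assignments in which kid i gets their own lunchbox. We want the size of the complement of A₁∪…∪A_7.
By inclusion–exclusion this is Σ_{j=0}^{7} (−1)^j C(7,j)·(7−j)!.
Computing: 5040 − 5040 + 2520 − 840 + 210 − 42 + 7 − 1 = 1854.

1854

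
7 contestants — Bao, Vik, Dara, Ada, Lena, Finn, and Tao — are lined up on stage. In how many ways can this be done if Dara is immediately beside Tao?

Treat {Dara, Tao} as a single unit. There are 6 units to order, and the pair itself can be ordered 2 ways.
That gives 2 × 6! = 2 × 720 = 1440.

1440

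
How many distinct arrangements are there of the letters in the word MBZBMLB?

MBZBMLB has 7 letters with B appearing 3 times and M appearing twice.
Dividing 7! = 5040 by 3!·2! = 12 for the repeated letters gives 420.

420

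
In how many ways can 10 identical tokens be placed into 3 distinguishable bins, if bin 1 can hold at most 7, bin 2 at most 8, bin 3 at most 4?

Ignoring the caps, the number of non-negative solutions to x_1+…+x_3 = 10 is C(12,2) = 66.
Subtract solutions that violate a single cap (substitute x_i' = x_i − (cap_i+1)): x_1 ≥ 8 gives C(4,2) = 6; x_2 ≥ 9 gives C(3,2) = 3; x_3 ≥ 5 gives C(7,2) = 21. Together 30.
No two caps can be exceeded simultaneously, so the pair terms are all 0.
By inclusion–exclusion the count is 66 − 30 + 0 = 36.

36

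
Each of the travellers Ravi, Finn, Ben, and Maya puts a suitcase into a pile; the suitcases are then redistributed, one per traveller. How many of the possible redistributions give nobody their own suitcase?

9

Count assignments avoiding every fixed point. For any j of the 4 travellers fixed to their own suitcase, the other 4−j can be arranged in (4−j)! ways.
By inclusion–exclusion this is Σ_{j=0}^{4} (−1)^j C(4,j)·(4−j)!.
Computing: 24 − 24 + 12 − 4 + 1 = 9.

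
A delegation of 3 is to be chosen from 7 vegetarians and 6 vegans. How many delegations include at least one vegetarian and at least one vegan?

Unrestricted: C(13,3) = 286 ways to pick any 3 of the 13.
Subtract selections that omit an entire group: no vegetarians → C(6,3) = 20; no vegans → C(7,3) = 35.
Both groups omitted at once is impossible, so 286 − 55 = 231.

231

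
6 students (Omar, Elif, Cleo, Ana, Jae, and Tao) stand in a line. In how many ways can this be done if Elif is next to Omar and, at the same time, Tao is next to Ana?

96

Treat {Elif,Omar} as one block (2 orders) and {Tao,Ana} as another (2 orders).
That leaves 4 units to arrange: 2 × 2 × 4! = 4 × 24 = 96.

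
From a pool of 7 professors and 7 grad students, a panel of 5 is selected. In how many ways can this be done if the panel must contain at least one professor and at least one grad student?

1960

Unrestricted: C(14,5) = 2002 ways to pick any 5 of the 14.
Selections missing a whole group: no professors → C(7,5) = 21; no grad students → C(7,5) = 21.
Both groups omitted at once is impossible, so 2002 − 42 = 1960.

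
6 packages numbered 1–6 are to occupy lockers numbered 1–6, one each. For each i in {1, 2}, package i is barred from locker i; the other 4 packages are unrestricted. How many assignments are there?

504

Let Aᵢ (for i ∈ {1, 2}) be the placements that put package i in its forbidden locker. Any j of these fix j positions, leaving (6−j)! ways to fill the rest, and there are C(2,j) ways to pick which j.
By inclusion–exclusion, the number of valid placements is Σ_{j=0}^{2} (−1)^j C(2,j)·(6−j)!.
Computing: 720 − 240 + 24 = 504.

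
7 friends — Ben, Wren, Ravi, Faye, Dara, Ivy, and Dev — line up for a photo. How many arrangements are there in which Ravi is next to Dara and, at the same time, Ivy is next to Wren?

480

Treat {Ravi,Dara} as one block (2 orders) and {Ivy,Wren} as another (2 orders).
That leaves 5 units to arrange: 2 × 2 × 5! = 4 × 120 = 480.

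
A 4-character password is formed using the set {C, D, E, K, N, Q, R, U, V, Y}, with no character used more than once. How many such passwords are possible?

5040

This is a permutation of 4 out of 10: P(10,4) = 10!/6!.
10 × 9 × 8 × 7 = 5040.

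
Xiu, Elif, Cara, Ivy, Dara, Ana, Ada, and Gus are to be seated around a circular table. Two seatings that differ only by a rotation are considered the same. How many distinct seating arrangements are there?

5040

Seat Xiu anywhere (absorbing the rotational symmetry), then permute the other 7: (7)! = 5040.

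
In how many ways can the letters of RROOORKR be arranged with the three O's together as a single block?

Treat the 3 copies of O as a single block. The multiset to arrange is then {OOO, K, R, R, R, R}, 6 items in all.
That gives (6)!/(4!) = 30 arrangements.

30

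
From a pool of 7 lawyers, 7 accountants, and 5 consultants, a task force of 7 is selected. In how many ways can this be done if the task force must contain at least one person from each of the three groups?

Unrestricted: C(19,7) = 50388 ways to pick any 7 of the 19.
Selections missing a whole group: no lawyers → C(12,7) = 792; no accountants → C(12,7) = 792; no consultants → C(14,7) = 3432.
Add back selections omitting two groups (i.e. drawn from a single group): C(7,7) + C(7,7) + C(5,7) = 2.
By inclusion–exclusion: 50388 − 5016 + 2 = 45374.

45374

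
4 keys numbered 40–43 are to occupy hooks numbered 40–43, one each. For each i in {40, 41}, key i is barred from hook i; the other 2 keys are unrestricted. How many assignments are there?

14

Let Aᵢ (for i ∈ {40, 41}) be the placements that put key i in its forbidden hook. Any j of these fix j positions, leaving (4−j)! ways to fill the rest, and there are C(2,j) ways to pick which j.
By inclusion–exclusion, the number of valid placements is Σ_{j=0}^{2} (−1)^j C(2,j)·(4−j)!.
Computing: 24 − 12 + 2 = 14.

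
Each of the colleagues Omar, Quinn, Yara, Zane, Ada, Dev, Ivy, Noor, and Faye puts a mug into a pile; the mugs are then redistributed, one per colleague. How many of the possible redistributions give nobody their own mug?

133496

Count assignments avoiding every fixed point. For any j of the 9 colleagues fixed to their own mug, the other 9−j can be arranged in (9−j)! ways.
By inclusion–exclusion this is Σ_{j=0}^{9} (−1)^j C(9,j)·(9−j)!.
Computing: 362880 − 362880 + 181440 − 60480 + 15120 − 3024 + 504 − 72 + 9 − 1 = 133496.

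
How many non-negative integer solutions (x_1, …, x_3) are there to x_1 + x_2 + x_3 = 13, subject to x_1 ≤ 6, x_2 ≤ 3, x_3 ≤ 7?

10

By stars and bars, unrestricted non-negative solutions to x_1+…+x_3 = 13 number C(13+2,2) = 105.
Subtract solutions that violate a single cap (substitute x_i' = x_i − (cap_i+1)): x_1 ≥ 7 gives C(8,2) = 28; x_2 ≥ 4 gives C(11,2) = 55; x_3 ≥ 8 gives C(7,2) = 21. Together 104.
Add back pairs where two caps are both exceeded: 6 + 0 + 3 = 9.
By inclusion–exclusion the count is 105 − 104 + 9 = 10.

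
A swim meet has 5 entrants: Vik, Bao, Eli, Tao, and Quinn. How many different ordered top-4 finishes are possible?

120

This is an ordered selection of 4 from 5: P(5,4).
That gives 5 × 4 × 3 × 2 = 120.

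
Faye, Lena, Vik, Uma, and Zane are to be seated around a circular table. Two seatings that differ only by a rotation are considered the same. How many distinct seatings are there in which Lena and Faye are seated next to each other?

12

Treat {Lena, Faye} as one unit (2 internal orders) and seat the resulting 4 units around the table: (3)! circular arrangements.
So 2 × (3)! = 2 × 6 = 12.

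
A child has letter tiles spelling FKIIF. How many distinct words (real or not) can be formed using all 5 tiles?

Letter multiplicities in FKIIF: F×2, I×2, K×1.
So there are 5! / (2!·2!) = 30 distinguishable arrangements.

30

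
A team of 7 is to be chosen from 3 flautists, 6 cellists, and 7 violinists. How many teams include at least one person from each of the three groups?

9569

Unrestricted: C(16,7) = 11440 ways to pick any 7 of the 16.
Subtract selections that omit an entire group: no flautists → C(13,7) = 1716; no cellists → C(10,7) = 120; no violinists → C(9,7) = 36.
Add back selections omitting two groups (i.e. drawn from a single group): C(3,7) + C(6,7) + C(7,7) = 1.
By inclusion–exclusion: 11440 − 1872 + 1 = 9569.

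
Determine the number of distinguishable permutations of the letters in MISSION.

MISSION has 7 letters with I appearing twice and S appearing twice.
The number of distinct arrangements is 7!/(2!·2!) = 5040/4 = 1260.

1260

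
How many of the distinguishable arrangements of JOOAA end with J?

With the last slot taken by J, it remains to arrange the other 4 letters (OOAA).
Those 4 letters have A appearing twice and O appearing twice, giving (4)!/(2!·2!) = 6.

6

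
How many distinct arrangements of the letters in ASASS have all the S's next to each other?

Treat the 3 copies of S as a single block. The multiset to arrange is then {SSS, A, A}, 3 items in all.
That gives (3)!/(2!) = 3 arrangements.

3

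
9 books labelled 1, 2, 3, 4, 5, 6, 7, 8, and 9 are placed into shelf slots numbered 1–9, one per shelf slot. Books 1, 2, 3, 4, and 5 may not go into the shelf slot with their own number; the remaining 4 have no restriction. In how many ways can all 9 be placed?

Let Aᵢ (for 1 ≤ i ≤ 5) be the placements that put book i in its forbidden shelf slot. Any j of these fix j positions, leaving (9−j)! ways to fill the rest, and there are C(5,j) ways to pick which j.
By inclusion–exclusion, the number of valid placements is Σ_{j=0}^{5} (−1)^j C(5,j)·(9−j)!.
Computing: 362880 − 201600 + 50400 − 7200 + 600 − 24 = 205056.

205056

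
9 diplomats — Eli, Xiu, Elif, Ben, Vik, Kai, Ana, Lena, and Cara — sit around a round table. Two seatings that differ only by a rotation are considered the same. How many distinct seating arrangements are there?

40320

Around a circle, 9 distinct people have 9!/9 = (8)! = 40320 rotationally distinct seatings.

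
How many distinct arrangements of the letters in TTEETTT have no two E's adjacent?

There are 7!/(5!·2!) = 21 arrangements of TTEETTT in total.
Arrangements with the E's together: treat EE as one letter, giving (6)!/(5!) = 6.
Hence 21 − 6 = 15.

15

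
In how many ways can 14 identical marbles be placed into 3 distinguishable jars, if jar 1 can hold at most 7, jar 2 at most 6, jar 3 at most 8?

Without the upper bounds there are C(16,2) = 120 ways to split 14 among 3 jars.
Subtract solutions that violate a single cap (substitute x_i' = x_i − (cap_i+1)): x_1 ≥ 8 gives C(8,2) = 28; x_2 ≥ 7 gives C(9,2) = 36; x_3 ≥ 9 gives C(7,2) = 21. Together 85.
No two caps can be exceeded simultaneously, so the pair terms are all 0.
By inclusion–exclusion the count is 120 − 85 + 0 = 35.

35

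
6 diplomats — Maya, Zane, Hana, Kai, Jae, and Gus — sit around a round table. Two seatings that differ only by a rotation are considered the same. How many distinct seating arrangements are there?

120

Seat Maya anywhere (absorbing the rotational symmetry), then permute the other 5: (5)! = 120.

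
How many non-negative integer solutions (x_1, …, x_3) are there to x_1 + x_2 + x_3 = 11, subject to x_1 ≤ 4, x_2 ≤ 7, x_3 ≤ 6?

25

By stars and bars, unrestricted non-negative solutions to x_1+…+x_3 = 11 number C(11+2,2) = 78.
Subtract solutions that violate a single cap (substitute x_i' = x_i − (cap_i+1)): x_1 ≥ 5 gives C(8,2) = 28; x_2 ≥ 8 gives C(5,2) = 10; x_3 ≥ 7 gives C(6,2) = 15. Together 53.
No two caps can be exceeded simultaneously, so the pair terms are all 0.
By inclusion–exclusion the count is 78 − 53 + 0 = 25.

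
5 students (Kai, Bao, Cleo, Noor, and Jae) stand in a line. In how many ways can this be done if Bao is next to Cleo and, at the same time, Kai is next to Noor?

24

Treat {Bao,Cleo} as one block (2 orders) and {Kai,Noor} as another (2 orders).
That leaves 3 units to arrange: 2 × 2 × 3! = 4 × 6 = 24.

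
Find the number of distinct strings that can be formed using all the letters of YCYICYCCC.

YCYICYCCC has 9 letters with C appearing 5 times and Y appearing 3 times.
So there are 9! / (5!·3!) = 504 distinguishable arrangements.

504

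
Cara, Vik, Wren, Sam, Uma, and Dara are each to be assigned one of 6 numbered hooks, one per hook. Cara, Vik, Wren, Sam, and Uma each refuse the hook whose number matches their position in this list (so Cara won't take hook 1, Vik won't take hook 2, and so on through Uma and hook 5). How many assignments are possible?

Let Aᵢ (for 1 ≤ i ≤ 5) be the placements that put person i in their forbidden hook. Any j of these fix j positions, leaving (6−j)! ways to fill the rest, and there are C(5,j) ways to pick which j.
By inclusion–exclusion, the number of valid placements is Σ_{j=0}^{5} (−1)^j C(5,j)·(6−j)!.
Computing: 720 − 600 + 240 − 60 + 10 − 1 = 309.

309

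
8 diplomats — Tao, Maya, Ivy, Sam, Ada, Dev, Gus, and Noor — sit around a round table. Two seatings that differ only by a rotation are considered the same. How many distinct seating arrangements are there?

Fix one person's seat to break rotational symmetry; the remaining 7 people can be arranged in (7)! = 5040 ways.

5040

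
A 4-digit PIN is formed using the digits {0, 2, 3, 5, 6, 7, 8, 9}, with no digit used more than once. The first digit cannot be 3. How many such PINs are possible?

1470

The first digit has 8−1 = 7 choices (anything except 3).
The remaining 3 digits are filled from the other 7 symbols without repetition: 7 × 6 × 5 = 210.
Total: 7 × 210 = 1470.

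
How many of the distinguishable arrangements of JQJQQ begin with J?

4

Fix J in the first position and arrange the remaining 4 letters.
Those 4 letters have Q appearing 3 times, giving (4)!/(3!) = 4.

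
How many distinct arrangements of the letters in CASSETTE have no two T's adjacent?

There are 8!/(2!·2!·2!) = 5040 arrangements of CASSETTE in total.
If the two T's are adjacent, glue them into one block, leaving 7 items to arrange: (7)!/(2!·2!) = 1260 ways.
Subtracting, 5040 − 1260 = 3780 arrangements keep the T's apart.

3780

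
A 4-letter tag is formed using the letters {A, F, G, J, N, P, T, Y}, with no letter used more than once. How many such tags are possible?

1680

This is a permutation of 4 out of 8: P(8,4) = 8!/4!.
That product is 8 × 7 × 6 × 5 = 1680.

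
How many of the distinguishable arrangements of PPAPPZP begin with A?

With the first slot taken by A, it remains to arrange the other 6 letters (PPPPZP).
Those 6 letters have P appearing 5 times, giving (6)!/(5!) = 6.

6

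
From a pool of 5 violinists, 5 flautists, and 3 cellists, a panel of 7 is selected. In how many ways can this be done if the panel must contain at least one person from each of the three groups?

With no constraint there are C(13,7) = 1716 possible selections.
Selections missing a whole group: no violinists → C(8,7) = 8; no flautists → C(8,7) = 8; no cellists → C(10,7) = 120.
Add back selections omitting two groups (i.e. drawn from a single group): C(5,7) + C(5,7) + C(3,7) = 0.
By inclusion–exclusion: 1716 − 136 + 0 = 1580.

1580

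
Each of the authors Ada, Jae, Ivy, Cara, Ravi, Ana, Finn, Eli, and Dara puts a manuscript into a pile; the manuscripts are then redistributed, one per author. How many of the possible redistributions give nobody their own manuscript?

133496

Let Aᵢ be the assignments in which author i gets their own manuscript. We want the size of the complement of A₁∪…∪A_9.
By inclusion–exclusion this is Σ_{j=0}^{9} (−1)^j C(9,j)·(9−j)!.
Computing: 362880 − 362880 + 181440 − 60480 + 15120 − 3024 + 504 − 72 + 9 − 1 = 133496.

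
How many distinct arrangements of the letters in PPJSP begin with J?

Fix J in the first position and arrange the remaining 4 letters.
Those 4 letters have P appearing 3 times, giving (4)!/(3!) = 4.

4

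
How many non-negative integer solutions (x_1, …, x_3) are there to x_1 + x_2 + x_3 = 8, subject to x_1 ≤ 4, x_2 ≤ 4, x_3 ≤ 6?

22

Without the upper bounds there are C(10,2) = 45 ways to split 8 among 3 variables.
Subtract solutions that violate a single cap (substitute x_i' = x_i − (cap_i+1)): x_1 ≥ 5 gives C(5,2) = 10; x_2 ≥ 5 gives C(5,2) = 10; x_3 ≥ 7 gives C(3,2) = 3. Together 23.
No two caps can be exceeded simultaneously, so the pair terms are all 0.
By inclusion–exclusion the count is 45 − 23 + 0 = 22.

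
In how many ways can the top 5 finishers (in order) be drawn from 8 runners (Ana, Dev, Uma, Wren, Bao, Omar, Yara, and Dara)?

6720

This is an ordered selection of 5 from 8: P(8,5).
That gives 8 × 7 × 6 × 5 × 4 = 6720.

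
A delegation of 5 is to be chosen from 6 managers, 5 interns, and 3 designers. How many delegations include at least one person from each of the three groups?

Total 5-person selections from all 14: C(14,5) = 2002.
Subtract selections that omit an entire group: no managers → C(8,5) = 56; no interns → C(9,5) = 126; no designers → C(11,5) = 462.
Add back selections omitting two groups (i.e. drawn from a single group): C(6,5) + C(5,5) + C(3,5) = 7.
By inclusion–exclusion: 2002 − 644 + 7 = 1365.

1365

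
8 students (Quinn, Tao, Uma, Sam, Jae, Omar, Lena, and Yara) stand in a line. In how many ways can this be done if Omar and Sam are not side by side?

Of the 8! = 40320 arrangements, those with Omar and Sam adjacent number 2 × 7! = 10080 (treat the pair as a block with 2 internal orders).
Complementary counting: 40320 − 10080 = 30240.

30240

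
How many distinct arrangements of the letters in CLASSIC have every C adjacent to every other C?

360

Treat the 2 copies of C as a single block. The multiset to arrange is then {CC, A, I, L, S, S}, 6 items in all.
That gives (6)!/(2!) = 360 arrangements.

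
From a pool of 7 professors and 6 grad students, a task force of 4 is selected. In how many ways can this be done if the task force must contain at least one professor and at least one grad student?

665

Unrestricted: C(13,4) = 715 ways to pick any 4 of the 13.
Selections missing a whole group: no professors → C(6,4) = 15; no grad students → C(7,4) = 35.
Both groups omitted at once is impossible, so 715 − 50 = 665.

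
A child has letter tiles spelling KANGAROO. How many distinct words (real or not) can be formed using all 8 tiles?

The 8 letters of KANGAROO have repeats: A appearing twice and O appearing twice.
Dividing 8! = 40320 by 2!·2! = 4 for the repeated letters gives 10080.

10080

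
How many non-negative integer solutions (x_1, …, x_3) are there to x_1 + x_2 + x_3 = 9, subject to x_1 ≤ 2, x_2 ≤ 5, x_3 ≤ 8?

17

Without the upper bounds there are C(11,2) = 55 ways to split 9 among 3 variables.
Subtract solutions that violate a single cap (substitute x_i' = x_i − (cap_i+1)): x_1 ≥ 3 gives C(8,2) = 28; x_2 ≥ 6 gives C(5,2) = 10; x_3 ≥ 9 gives C(2,2) = 1. Together 39.
Add back pairs where two caps are both exceeded: 1 + 0 + 0 = 1.
By inclusion–exclusion the count is 55 − 39 + 1 = 17.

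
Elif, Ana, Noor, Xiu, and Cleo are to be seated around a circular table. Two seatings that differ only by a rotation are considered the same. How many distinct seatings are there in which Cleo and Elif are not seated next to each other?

Without the restriction there are (4)! = 24 seatings.
Those with Cleo next to Elif: fuse the pair into one unit and seat 4 units around a circle — 2·(3)! = 12.
Subtracting, 24 − 12 = 12.

12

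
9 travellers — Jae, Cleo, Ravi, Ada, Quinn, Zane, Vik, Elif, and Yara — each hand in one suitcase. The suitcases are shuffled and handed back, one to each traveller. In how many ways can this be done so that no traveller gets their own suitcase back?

Count assignments avoiding every fixed point. For any j of the 9 travellers fixed to their own suitcase, the other 9−j can be arranged in (9−j)! ways.
By inclusion–exclusion this is Σ_{j=0}^{9} (−1)^j C(9,j)·(9−j)!.
Computing: 362880 − 362880 + 181440 − 60480 + 15120 − 3024 + 504 − 72 + 9 − 1 = 133496.

133496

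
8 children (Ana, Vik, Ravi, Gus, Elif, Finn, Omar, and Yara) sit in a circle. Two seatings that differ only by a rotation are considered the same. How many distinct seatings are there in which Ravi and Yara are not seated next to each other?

All circular seatings of 8 people number (7)! = 5040.
Seatings with Ravi beside Yara: treat them as a block with 2 internal orders, giving 2 × (6)! = 1440.
Subtracting, 5040 − 1440 = 3600.

3600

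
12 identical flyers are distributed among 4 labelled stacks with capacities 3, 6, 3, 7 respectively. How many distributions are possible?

Without the upper bounds there are C(15,3) = 455 ways to split 12 among 4 stacks.
Subtract solutions that violate a single cap (substitute x_i' = x_i − (cap_i+1)): x_1 ≥ 4 gives C(11,3) = 165; x_2 ≥ 7 gives C(8,3) = 56; x_3 ≥ 4 gives C(11,3) = 165; x_4 ≥ 8 gives C(7,3) = 35. Together 421.
Add back pairs where two caps are both exceeded: 4 + 35 + 1 + 4 + 0 + 1 = 45.
By inclusion–exclusion the count is 455 − 421 + 45 = 79.

79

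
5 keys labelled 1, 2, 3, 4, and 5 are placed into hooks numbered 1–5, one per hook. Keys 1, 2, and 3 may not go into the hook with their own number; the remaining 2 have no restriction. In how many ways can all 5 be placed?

64

Let Aᵢ (for i ∈ {1, 2, 3}) be the placements that put key i in its forbidden hook. Any j of these fix j positions, leaving (5−j)! ways to fill the rest, and there are C(3,j) ways to pick which j.
By inclusion–exclusion, the number of valid placements is Σ_{j=0}^{3} (−1)^j C(3,j)·(5−j)!.
Computing: 120 − 72 + 18 − 2 = 64.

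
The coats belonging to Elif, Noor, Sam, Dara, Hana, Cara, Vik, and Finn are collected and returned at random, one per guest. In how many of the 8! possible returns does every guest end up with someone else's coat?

14833

This is the derangement count D_8: permutations of 8 items with no fixed point.
By inclusion–exclusion this is Σ_{j=0}^{8} (−1)^j C(8,j)·(8−j)!.
Computing: 40320 − 40320 + 20160 − 6720 + 1680 − 336 + 56 − 8 + 1 = 14833.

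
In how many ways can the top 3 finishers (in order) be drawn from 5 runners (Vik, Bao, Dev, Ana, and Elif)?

This is an ordered selection of 3 from 5: P(5,3).
That gives 5 × 4 × 3 = 60.

60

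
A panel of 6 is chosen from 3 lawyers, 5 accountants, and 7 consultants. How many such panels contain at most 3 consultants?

Split by how many consultants are chosen (0 through 3).
Sum: C(7,0)·C(8,6) + C(7,1)·C(8,5) + C(7,2)·C(8,4) + C(7,3)·C(8,3) = 28 + 392 + 1470 + 1960 = 3850.

3850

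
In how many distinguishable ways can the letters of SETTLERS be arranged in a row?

5040

The 8 letters of SETTLERS have repeats: E appearing twice, S appearing twice, and T appearing twice.
The number of distinct arrangements is 8!/(2!·2!·2!) = 40320/8 = 5040.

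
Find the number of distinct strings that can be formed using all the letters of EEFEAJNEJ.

The 9 letters of EEFEAJNEJ have repeats: E appearing 4 times and J appearing twice.
The number of distinct arrangements is 9!/(4!·2!) = 362880/48 = 7560.

7560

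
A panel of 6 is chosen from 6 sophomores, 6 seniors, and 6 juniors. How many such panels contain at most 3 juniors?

Split by how many juniors are chosen (0 through 3).
Sum: C(6,0)·C(12,6) + C(6,1)·C(12,5) + C(6,2)·C(12,4) + C(6,3)·C(12,3) = 924 + 4752 + 7425 + 4400 = 17501.

17501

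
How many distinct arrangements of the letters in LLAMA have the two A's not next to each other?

Total arrangements of LLAMA: 5!/(2!·2!) = 30.
If the two A's are adjacent, glue them into one block, leaving 4 items to arrange: (4)!/(2!) = 12 ways.
Hence 30 − 12 = 18.

18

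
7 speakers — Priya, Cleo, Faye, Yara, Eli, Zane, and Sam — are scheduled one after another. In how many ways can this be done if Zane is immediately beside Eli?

1440

Treat {Zane, Eli} as a single unit. There are 6 units to order, and the pair itself can be ordered 2 ways.
So the count is 2·(6)! = 1440.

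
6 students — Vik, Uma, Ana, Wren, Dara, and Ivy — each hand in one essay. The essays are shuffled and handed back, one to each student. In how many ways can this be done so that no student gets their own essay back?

265

This is the derangement count D_6: permutations of 6 items with no fixed point.
By inclusion–exclusion this is Σ_{j=0}^{6} (−1)^j C(6,j)·(6−j)!.
Computing: 720 − 720 + 360 − 120 + 30 − 6 + 1 = 265.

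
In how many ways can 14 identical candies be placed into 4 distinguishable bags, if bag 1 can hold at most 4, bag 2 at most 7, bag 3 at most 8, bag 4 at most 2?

By stars and bars, unrestricted non-negative solutions to x_1+…+x_4 = 14 number C(14+3,3) = 680.
Subtract solutions that violate a single cap (substitute x_i' = x_i − (cap_i+1)): x_1 ≥ 5 gives C(12,3) = 220; x_2 ≥ 8 gives C(9,3) = 84; x_3 ≥ 9 gives C(8,3) = 56; x_4 ≥ 3 gives C(14,3) = 364. Together 724.
Add back pairs where two caps are both exceeded: 4 + 1 + 84 + 0 + 20 + 10 = 119.
By inclusion–exclusion the count is 680 − 724 + 119 = 75.

75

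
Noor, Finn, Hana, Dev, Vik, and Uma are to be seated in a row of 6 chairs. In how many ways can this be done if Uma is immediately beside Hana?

240

Treat {Uma, Hana} as a single unit. There are 5 units to order, and the pair itself can be ordered 2 ways.
That gives 2 × 5! = 2 × 120 = 240.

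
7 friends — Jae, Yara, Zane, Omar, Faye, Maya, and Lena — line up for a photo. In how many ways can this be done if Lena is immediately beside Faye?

1440

Treat {Lena, Faye} as a single unit. There are 6 units to order, and the pair itself can be ordered 2 ways.
That gives 2 × 6! = 2 × 720 = 1440.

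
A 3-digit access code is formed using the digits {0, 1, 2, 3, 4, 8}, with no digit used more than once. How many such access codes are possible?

120

With no repetition, fill the 3 digits in order: 6 choices, then 5, down to 4.
That product is 6 × 5 × 4 = 120.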